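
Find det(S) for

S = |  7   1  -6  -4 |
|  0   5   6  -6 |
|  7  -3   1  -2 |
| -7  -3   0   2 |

Expand along row 2 (it has 1 zero):
  + (5) · M_22   where M_22 = det([7 -6 -4; 7 1 -2; -7 0 2]) = -14
  − (6) · M_23   where M_23 = det([7 1 -4; 7 -3 -2; -7 -3 2]) = 84
  + (-6) · M_24   where M_24 = det([7 1 -6; 7 -3 1; -7 -3 0]) = 266
det = (+1)·(5)·(-14) + (-1)·(6)·(84) + (+1)·(-6)·(266) = -2170

det(S) = -2170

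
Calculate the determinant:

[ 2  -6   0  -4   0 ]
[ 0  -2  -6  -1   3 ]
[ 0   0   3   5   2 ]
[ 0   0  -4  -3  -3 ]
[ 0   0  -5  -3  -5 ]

52

The matrix is block upper-triangular with a 2×2 block and a 3×3 block on the diagonal, so its determinant equals the product of the determinants of the diagonal blocks.
det of the 2×2 block = -4
det of the 3×3 block = -13
det = (-4)·(-13) = 52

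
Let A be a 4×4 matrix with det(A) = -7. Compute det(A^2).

det(A^2) = (det A)^2 = (-7)^2 = 49

49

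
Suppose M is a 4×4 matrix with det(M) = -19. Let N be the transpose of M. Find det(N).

|N| = -19

det(Mᵀ) = det(M).
det(N) = (1)·(-19) = -19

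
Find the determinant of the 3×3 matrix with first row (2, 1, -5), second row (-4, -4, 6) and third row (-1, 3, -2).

The determinant is 46.

Expand along row 1:
  + 2 · |-4 6; 3 -2| = 2·(8 − 18) = -20
  − 1 · |-4 6; -1 -2| = −1·(8 − (-6)) = -14
  + (-5) · |-4 -4; -1 3| = (-5)·(-12 − 4) = 80
Sum: (-20) + (-14) + (80) = 46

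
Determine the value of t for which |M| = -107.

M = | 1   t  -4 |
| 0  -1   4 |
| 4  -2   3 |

Expanding along the row containing t, det(M) is linear in t: det(M) = (16)·t + (-11).
Set (16)·t + (-11) = -107  ⇒  (16)·t = -96  ⇒  t = -6.

-6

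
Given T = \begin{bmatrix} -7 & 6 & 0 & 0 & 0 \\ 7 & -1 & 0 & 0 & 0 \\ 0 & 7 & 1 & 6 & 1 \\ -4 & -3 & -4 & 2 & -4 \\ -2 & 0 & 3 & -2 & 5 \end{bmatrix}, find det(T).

-1820

T is block lower-triangular with a 2×2 block and a 3×3 block on the diagonal, so its determinant equals the product of the determinants of the diagonal blocks.
det of the 2×2 block = -35
det of the 3×3 block = 52
det = (-35)·(52) = -1820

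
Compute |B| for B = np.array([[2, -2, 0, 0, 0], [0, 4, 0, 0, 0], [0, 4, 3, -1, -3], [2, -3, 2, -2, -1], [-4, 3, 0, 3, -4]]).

56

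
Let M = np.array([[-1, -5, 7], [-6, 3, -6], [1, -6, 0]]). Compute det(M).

Expand along column 3:
  + 7 · |-6 3; 1 -6| = 7·(36 − 3) = 231
  − (-6) · |-1 -5; 1 -6| = −(-6)·(6 − (-5)) = 66
Sum: (231) + (66) = 297

297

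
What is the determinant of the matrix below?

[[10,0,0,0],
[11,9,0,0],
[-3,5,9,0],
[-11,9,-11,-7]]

-5670

The matrix is lower triangular, so the determinant is the product of the diagonal entries:
det = (10) · (9) · (9) · (-7) = -5670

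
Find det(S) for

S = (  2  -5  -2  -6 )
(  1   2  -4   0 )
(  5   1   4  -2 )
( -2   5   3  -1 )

Expand along row 2 (it has 1 zero):
  − (1) · M_21   where M_21 = det([-5 -2 -6; 1 4 -2; 5 3 -1]) = 110
  + (2) · M_22   where M_22 = det([2 -2 -6; 5 4 -2; -2 3 -1]) = -152
  − (-4) · M_23   where M_23 = det([2 -5 -6; 5 1 -2; -2 5 -1]) = -189
det = (-1)·(1)·(110) + (+1)·(2)·(-152) + (-1)·(-4)·(-189) = -1170

-1170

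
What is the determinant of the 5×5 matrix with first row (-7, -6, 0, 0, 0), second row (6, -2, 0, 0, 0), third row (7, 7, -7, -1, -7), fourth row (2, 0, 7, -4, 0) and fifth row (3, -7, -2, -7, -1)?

The matrix is block lower-triangular with a 2×2 block and a 3×3 block on the diagonal, so its determinant equals the product of the determinants of the diagonal blocks.
det of the 2×2 block = 50
det of the 3×3 block = 364
det = (50)·(364) = 18200

18200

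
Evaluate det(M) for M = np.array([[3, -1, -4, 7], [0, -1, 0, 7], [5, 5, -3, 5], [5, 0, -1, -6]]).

Expand along row 2 (it has 2 zeros):
  + (-1) · M_22   where M_22 = det([3 -4 7; 5 -3 5; 5 -1 -6]) = -81
  + (7) · M_24   where M_24 = det([3 -1 -4; 5 5 -3; 5 0 -1]) = 95
det = (+1)·(-1)·(-81) + (+1)·(7)·(95) = 746

|M| = 746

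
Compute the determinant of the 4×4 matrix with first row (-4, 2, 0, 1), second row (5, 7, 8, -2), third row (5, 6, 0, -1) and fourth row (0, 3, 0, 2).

Expand along column 3 (it has 3 zeros):
  − (8) · M_23   where M_23 = det([-4 2 1; 5 6 -1; 0 3 2]) = -65
det = (-1)·(8)·(-65) = 520

The determinant is 520.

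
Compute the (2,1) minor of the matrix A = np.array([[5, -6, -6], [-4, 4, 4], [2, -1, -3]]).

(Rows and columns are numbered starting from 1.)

12

Delete row 2 and column 1; the remaining 2×2 submatrix is [-6 -6; -1 -3].
Its determinant is (-6)·(-3) − (-6)·(-1) = 12.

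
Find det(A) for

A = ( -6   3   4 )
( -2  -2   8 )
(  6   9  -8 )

Expand along column 1:
  + (-6) · |-2 8; 9 -8| = (-6)·(16 − 72) = 336
  − (-2) · |3 4; 9 -8| = −(-2)·(-24 − 36) = -120
  + 6 · |3 4; -2 8| = 6·(24 − (-8)) = 192
Sum: (336) + (-120) + (192) = 408

det(A) = 408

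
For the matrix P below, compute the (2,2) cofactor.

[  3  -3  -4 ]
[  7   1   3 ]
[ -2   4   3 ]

Delete row 2 and column 2; the remaining 2×2 submatrix is [3 -4; -2 3].
Its determinant is 3·3 − (-4)·(-2) = 1.
The cofactor carries sign (−1)^(2+2) = +1, so C_{2,2} = +(1) = 1.

1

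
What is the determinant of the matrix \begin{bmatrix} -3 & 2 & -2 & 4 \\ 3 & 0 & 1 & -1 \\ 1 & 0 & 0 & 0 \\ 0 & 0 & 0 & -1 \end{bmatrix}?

-2

Expand along row 3 (it has 3 zeros):
  + (1) · M_31   where M_31 = det([2 -2 4; 0 1 -1; 0 0 -1]) = -2
det = (+1)·(1)·(-2) = -2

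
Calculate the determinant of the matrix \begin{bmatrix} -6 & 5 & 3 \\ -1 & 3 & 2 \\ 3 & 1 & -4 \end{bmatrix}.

64

Expand along row 1:
  + (-6) · |3 2; 1 -4| = (-6)·(-12 − 2) = 84
  − 5 · |-1 2; 3 -4| = −5·(4 − 6) = 10
  + 3 · |-1 3; 3 1| = 3·(-1 − 9) = -30
Sum: (84) + (10) + (-30) = 64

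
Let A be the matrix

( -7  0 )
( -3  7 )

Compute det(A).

-49

det(A) = (-7)·7 − 0·(-3) = -49 − 0 = -49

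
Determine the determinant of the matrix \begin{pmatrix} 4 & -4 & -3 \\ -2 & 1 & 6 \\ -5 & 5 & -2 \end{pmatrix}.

23

Expand along row 1:
  + 4 · |1 6; 5 -2| = 4·(-2 − 30) = -128
  − (-4) · |-2 6; -5 -2| = −(-4)·(4 − (-30)) = 136
  + (-3) · |-2 1; -5 5| = (-3)·(-10 − (-5)) = 15
Sum: (-128) + (136) + (15) = 23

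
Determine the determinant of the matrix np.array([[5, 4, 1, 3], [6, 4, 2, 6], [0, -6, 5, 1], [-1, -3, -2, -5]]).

Expand along row 3 (it has 1 zero):
  − (-6) · M_32   where M_32 = det([5 1 3; 6 2 6; -1 -2 -5]) = 4
  + (5) · M_33   where M_33 = det([5 4 3; 6 4 6; -1 -3 -5]) = 44
  − (1) · M_34   where M_34 = det([5 4 1; 6 4 2; -1 -3 -2]) = 16
det = (-1)·(-6)·(4) + (+1)·(5)·(44) + (-1)·(1)·(16) = 228

The determinant is 228.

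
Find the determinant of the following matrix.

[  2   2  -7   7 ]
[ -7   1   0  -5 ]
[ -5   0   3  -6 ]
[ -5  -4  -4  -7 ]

-98

Expand along row 2 (it has 1 zero):
  − (-7) · M_21   where M_21 = det([2 -7 7; 0 3 -6; -4 -4 -7]) = -174
  + (1) · M_22   where M_22 = det([2 -7 7; -5 3 -6; -5 -4 -7]) = 190
  + (-5) · M_24   where M_24 = det([2 2 -7; -5 0 3; -5 -4 -4]) = -186
det = (-1)·(-7)·(-174) + (+1)·(1)·(190) + (+1)·(-5)·(-186) = -98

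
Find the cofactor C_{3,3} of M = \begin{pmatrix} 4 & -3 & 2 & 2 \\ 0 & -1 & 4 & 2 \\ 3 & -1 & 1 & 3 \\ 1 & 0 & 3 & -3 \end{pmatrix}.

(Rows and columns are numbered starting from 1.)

Delete row 3 and column 3; the remaining 3×3 submatrix is [4 -3 2; 0 -1 2; 1 0 -3].
Its determinant is 8.
The cofactor carries sign (−1)^(3+3) = +1, so C_{3,3} = +(8) = 8.

8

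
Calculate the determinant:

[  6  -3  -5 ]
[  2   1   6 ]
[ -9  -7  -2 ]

Expand along column 1:
  + 6 · |1 6; -7 -2| = 6·(-2 − (-42)) = 240
  − 2 · |-3 -5; -7 -2| = −2·(6 − 35) = 58
  + (-9) · |-3 -5; 1 6| = (-9)·(-18 − (-5)) = 117
Sum: (240) + (58) + (117) = 415

415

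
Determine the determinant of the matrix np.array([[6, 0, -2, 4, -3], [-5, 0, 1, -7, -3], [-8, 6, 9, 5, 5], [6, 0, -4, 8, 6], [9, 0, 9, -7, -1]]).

Expand along column 2 (it has 4 zeros):
  − (6) · M_32   where M_32 = det([6 -2 4 -3; -5 1 -7 -3; 6 -4 8 6; 9 9 -7 -1]) = -2328
det = (-1)·(6)·(-2328) = 13968

The determinant is 13968.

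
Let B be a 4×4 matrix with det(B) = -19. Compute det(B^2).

det(B^2) = (det B)^2 = (-19)^2 = 361

361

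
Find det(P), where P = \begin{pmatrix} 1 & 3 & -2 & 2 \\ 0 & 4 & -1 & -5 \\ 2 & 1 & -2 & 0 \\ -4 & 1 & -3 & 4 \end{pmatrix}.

The determinant is -233.

Expand along row 2 (it has 1 zero):
  + (4) · M_22   where M_22 = det([1 -2 2; 2 -2 0; -4 -3 4]) = -20
  − (-1) · M_23   where M_23 = det([1 3 2; 2 1 0; -4 1 4]) = -8
  + (-5) · M_24   where M_24 = det([1 3 -2; 2 1 -2; -4 1 -3]) = 29
det = (+1)·(4)·(-20) + (-1)·(-1)·(-8) + (+1)·(-5)·(29) = -233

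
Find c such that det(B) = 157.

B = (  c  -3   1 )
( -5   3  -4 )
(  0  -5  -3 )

c = -3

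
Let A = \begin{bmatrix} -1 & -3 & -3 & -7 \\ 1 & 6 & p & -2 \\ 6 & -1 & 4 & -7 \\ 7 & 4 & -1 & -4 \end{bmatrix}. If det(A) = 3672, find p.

Expanding along the row containing p, det(A) is linear in p: det(A) = (174)·p + (2106).
Set (174)·p + (2106) = 3672  ⇒  (174)·p = 1566  ⇒  p = 9.

p = 9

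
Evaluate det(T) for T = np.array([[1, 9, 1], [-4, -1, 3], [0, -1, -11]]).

Expand along column 1:
  + 1 · |-1 3; -1 -11| = 1·(11 − (-3)) = 14
  − (-4) · |9 1; -1 -11| = −(-4)·(-99 − (-1)) = -392
Sum: (14) + (-392) = -378

-378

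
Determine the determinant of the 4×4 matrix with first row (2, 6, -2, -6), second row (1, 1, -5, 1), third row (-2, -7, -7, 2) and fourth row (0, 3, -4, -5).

The determinant is 268.

Expand along row 4 (it has 1 zero):
  + (3) · M_42   where M_42 = det([2 -2 -6; 1 -5 1; -2 -7 2]) = 104
  − (-4) · M_43   where M_43 = det([2 6 -6; 1 1 1; -2 -7 2]) = 24
  + (-5) · M_44   where M_44 = det([2 6 -2; 1 1 -5; -2 -7 -7]) = 28
det = (+1)·(3)·(104) + (-1)·(-4)·(24) + (+1)·(-5)·(28) = 268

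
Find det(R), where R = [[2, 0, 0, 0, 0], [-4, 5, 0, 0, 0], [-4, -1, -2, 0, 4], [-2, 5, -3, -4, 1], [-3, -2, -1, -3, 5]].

R is block lower-triangular with a 2×2 block and a 3×3 block on the diagonal, so its determinant equals the product of the determinants of the diagonal blocks.
det of the 2×2 block = 10
det of the 3×3 block = 54
det = (10)·(54) = 540

540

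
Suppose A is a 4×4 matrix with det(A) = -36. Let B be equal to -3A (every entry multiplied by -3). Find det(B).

det(B) = -2916

For a 4×4 matrix, det(-3A) = (-3)^4·det(A) = 81·det(A).
det(B) = (81)·(-36) = -2916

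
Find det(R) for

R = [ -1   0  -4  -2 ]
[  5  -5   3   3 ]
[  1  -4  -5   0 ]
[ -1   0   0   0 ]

-26

Expand along row 4 (it has 3 zeros):
  − (-1) · M_41   where M_41 = det([0 -4 -2; -5 3 3; -4 -5 0]) = -26
det = (-1)·(-1)·(-26) = -26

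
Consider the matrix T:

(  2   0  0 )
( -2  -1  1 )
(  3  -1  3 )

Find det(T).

Expand along row 1:
  + 2 · |-1 1; -1 3| = 2·(-3 − (-1)) = -4

-4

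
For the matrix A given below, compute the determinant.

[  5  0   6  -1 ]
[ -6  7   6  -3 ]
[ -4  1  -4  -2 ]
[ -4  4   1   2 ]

|A| = -271

Expand along row 1 (it has 1 zero):
  + (5) · M_11   where M_11 = det([7 6 -3; 1 -4 -2; 4 1 2]) = -153
  + (6) · M_13   where M_13 = det([-6 7 -3; -4 1 -2; -4 4 2]) = 88
  − (-1) · M_14   where M_14 = det([-6 7 6; -4 1 -4; -4 4 1]) = -34
det = (+1)·(5)·(-153) + (+1)·(6)·(88) + (-1)·(-1)·(-34) = -271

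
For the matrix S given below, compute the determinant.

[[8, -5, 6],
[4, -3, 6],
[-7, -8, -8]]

Expand along column 1:
  + 8 · |-3 6; -8 -8| = 8·(24 − (-48)) = 576
  − 4 · |-5 6; -8 -8| = −4·(40 − (-48)) = -352
  + (-7) · |-5 6; -3 6| = (-7)·(-30 − (-18)) = 84
Sum: (576) + (-352) + (84) = 308

|S| = 308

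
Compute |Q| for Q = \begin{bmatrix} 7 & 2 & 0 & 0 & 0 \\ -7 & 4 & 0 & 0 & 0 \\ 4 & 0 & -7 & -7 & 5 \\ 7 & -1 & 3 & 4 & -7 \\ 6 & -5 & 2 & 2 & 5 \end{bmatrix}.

-1890

Q is block lower-triangular with a 2×2 block and a 3×3 block on the diagonal, so its determinant equals the product of the determinants of the diagonal blocks.
det of the 2×2 block = 42
det of the 3×3 block = -45
det = (42)·(-45) = -1890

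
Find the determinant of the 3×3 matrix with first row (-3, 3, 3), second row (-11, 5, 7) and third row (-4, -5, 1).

The determinant is 54.

Expand along column 1:
  + (-3) · |5 7; -5 1| = (-3)·(5 − (-35)) = -120
  − (-11) · |3 3; -5 1| = −(-11)·(3 − (-15)) = 198
  + (-4) · |3 3; 5 7| = (-4)·(21 − 15) = -24
Sum: (-120) + (198) + (-24) = 54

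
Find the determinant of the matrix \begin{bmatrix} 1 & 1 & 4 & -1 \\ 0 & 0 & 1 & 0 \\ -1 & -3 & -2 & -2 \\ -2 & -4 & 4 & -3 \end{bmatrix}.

Expand along row 2 (it has 3 zeros):
  − (1) · M_23   where M_23 = det([1 1 -1; -1 -3 -2; -2 -4 -3]) = 4
det = (-1)·(1)·(4) = -4

-4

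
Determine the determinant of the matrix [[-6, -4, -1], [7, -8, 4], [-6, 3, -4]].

Expand along row 1:
  + (-6) · |-8 4; 3 -4| = (-6)·(32 − 12) = -120
  − (-4) · |7 4; -6 -4| = −(-4)·(-28 − (-24)) = -16
  + (-1) · |7 -8; -6 3| = (-1)·(21 − 48) = 27
Sum: (-120) + (-16) + (27) = -109

-109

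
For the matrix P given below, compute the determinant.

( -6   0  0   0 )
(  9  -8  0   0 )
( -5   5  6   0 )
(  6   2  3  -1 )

P is lower triangular, so det(P) is the product of the diagonal entries:
det = (-6) · (-8) · (6) · (-1) = -288

The determinant is -288.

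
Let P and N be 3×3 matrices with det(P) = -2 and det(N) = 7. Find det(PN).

det(PN) = det(P)·det(N) = (-2)·(7) = -14

-14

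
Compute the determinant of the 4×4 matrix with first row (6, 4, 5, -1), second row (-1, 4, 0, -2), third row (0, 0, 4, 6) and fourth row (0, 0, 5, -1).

-952

The matrix is block upper-triangular with a 2×2 block and a 2×2 block on the diagonal, so its determinant equals the product of the determinants of the diagonal blocks.
det of the 2×2 block = 28
det of the 2×2 block = -34
det = (28)·(-34) = -952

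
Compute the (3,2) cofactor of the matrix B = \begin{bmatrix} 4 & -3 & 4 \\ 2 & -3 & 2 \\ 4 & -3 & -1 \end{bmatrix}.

0

Delete row 3 and column 2; the remaining 2×2 submatrix is [4 4; 2 2].
Its determinant is 4·2 − 4·2 = 0.
The cofactor carries sign (−1)^(3+2) = −1, so C_{3,2} = −(0) = 0.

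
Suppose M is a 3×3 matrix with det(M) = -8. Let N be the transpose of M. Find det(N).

-8

det(Mᵀ) = det(M).
det(N) = (1)·(-8) = -8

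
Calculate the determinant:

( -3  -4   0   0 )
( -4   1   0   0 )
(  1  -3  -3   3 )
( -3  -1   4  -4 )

0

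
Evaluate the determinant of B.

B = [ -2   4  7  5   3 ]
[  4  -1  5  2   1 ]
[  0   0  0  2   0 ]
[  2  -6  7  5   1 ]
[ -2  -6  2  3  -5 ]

det(B) = -2632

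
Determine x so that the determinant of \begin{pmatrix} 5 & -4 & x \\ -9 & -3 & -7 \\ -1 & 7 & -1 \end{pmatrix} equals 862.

Expanding along the column containing x, det(A) is linear in x: det(A) = (-66)·x + (268).
Set (-66)·x + (268) = 862  ⇒  (-66)·x = 594  ⇒  x = -9.

x = -9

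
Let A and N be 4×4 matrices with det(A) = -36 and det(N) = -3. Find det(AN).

|AN| = 108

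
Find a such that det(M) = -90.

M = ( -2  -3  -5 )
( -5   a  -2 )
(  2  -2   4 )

a = 0

Expanding along the column containing a, det(M) is linear in a: det(M) = (2)·a + (-90).
Set (2)·a + (-90) = -90  ⇒  (2)·a = 0  ⇒  a = 0.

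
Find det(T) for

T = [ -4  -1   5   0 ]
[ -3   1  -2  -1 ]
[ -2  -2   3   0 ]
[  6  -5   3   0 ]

Expand along column 4 (it has 3 zeros):
  + (-1) · M_24   where M_24 = det([-4 -1 5; -2 -2 3; 6 -5 3]) = 50
det = (+1)·(-1)·(50) = -50

The determinant is -50.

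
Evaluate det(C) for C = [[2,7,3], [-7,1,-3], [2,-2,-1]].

det(C) = -69

Expand along column 1:
  + 2 · |1 -3; -2 -1| = 2·(-1 − 6) = -14
  − (-7) · |7 3; -2 -1| = −(-7)·(-7 − (-6)) = -7
  + 2 · |7 3; 1 -3| = 2·(-21 − 3) = -48
Sum: (-14) + (-7) + (-48) = -69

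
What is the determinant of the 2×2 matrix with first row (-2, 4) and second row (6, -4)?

-16

det = (-2)·(-4) − 4·6 = 8 − 24 = -16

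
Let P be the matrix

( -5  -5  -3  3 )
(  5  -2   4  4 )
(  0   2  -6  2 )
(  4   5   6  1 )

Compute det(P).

-1404

Expand along row 3 (it has 1 zero):
  − (2) · M_32   where M_32 = det([-5 -3 3; 5 4 4; 4 6 1]) = 109
  + (-6) · M_33   where M_33 = det([-5 -5 3; 5 -2 4; 4 5 1]) = 154
  − (2) · M_34   where M_34 = det([-5 -5 -3; 5 -2 4; 4 5 6]) = 131
det = (-1)·(2)·(109) + (+1)·(-6)·(154) + (-1)·(2)·(131) = -1404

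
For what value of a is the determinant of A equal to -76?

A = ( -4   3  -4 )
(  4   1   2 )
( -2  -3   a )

5

Expanding along the row containing a, det(A) is linear in a: det(A) = (-16)·a + (4).
Set (-16)·a + (4) = -76  ⇒  (-16)·a = -80  ⇒  a = 5.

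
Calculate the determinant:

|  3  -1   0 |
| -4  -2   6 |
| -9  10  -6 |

-66

Expand along column 3:
  − 6 · |3 -1; -9 10| = −6·(30 − 9) = -126
  + (-6) · |3 -1; -4 -2| = (-6)·(-6 − 4) = 60
Sum: (-126) + (60) = -66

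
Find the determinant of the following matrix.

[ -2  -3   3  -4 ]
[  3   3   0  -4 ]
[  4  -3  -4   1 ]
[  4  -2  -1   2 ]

-529

Expand along row 2 (it has 1 zero):
  − (3) · M_21   where M_21 = det([-3 3 -4; -3 -4 1; -2 -1 2]) = 53
  + (3) · M_22   where M_22 = det([-2 3 -4; 4 -4 1; 4 -1 2]) = -46
  + (-4) · M_24   where M_24 = det([-2 -3 3; 4 -3 -4; 4 -2 -1]) = 58
det = (-1)·(3)·(53) + (+1)·(3)·(-46) + (+1)·(-4)·(58) = -529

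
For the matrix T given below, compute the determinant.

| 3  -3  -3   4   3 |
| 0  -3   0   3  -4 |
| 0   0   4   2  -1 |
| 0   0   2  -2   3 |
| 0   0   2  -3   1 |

The determinant is -342.

T is block upper-triangular with a 2×2 block and a 3×3 block on the diagonal, so its determinant equals the product of the determinants of the diagonal blocks.
det of the 2×2 block = -9
det of the 3×3 block = 38
det = (-9)·(38) = -342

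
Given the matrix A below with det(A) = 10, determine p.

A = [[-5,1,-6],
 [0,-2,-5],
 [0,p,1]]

Expanding along the row containing p, det(A) is linear in p: det(A) = (-25)·p + (10).
Set (-25)·p + (10) = 10  ⇒  (-25)·p = 0  ⇒  p = 0.

p = 0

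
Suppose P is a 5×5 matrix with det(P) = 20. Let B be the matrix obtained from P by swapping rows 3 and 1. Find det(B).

|B| = -20

Swapping two rows multiplies the determinant by −1.
det(B) = (-1)·(20) = -20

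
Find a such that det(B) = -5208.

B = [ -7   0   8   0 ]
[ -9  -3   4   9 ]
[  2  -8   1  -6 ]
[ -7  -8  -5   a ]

Expanding along the column containing a, det(B) is linear in a: det(B) = (421)·a + (-7734).
Set (421)·a + (-7734) = -5208  ⇒  (421)·a = 2526  ⇒  a = 6.

a = 6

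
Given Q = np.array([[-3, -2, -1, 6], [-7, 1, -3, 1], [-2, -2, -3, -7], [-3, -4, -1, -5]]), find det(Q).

Expand along row 1:
  + (-3) · M_11   where M_11 = det([1 -3 1; -2 -3 -7; -4 -1 -5]) = -56
  − (-2) · M_12   where M_12 = det([-7 -3 1; -2 -3 -7; -3 -1 -5]) = -96
  + (-1) · M_13   where M_13 = det([-7 1 1; -2 -2 -7; -3 -4 -5]) = 139
  − (6) · M_14   where M_14 = det([-7 1 -3; -2 -2 -3; -3 -4 -1]) = 71
det = (+1)·(-3)·(-56) + (-1)·(-2)·(-96) + (+1)·(-1)·(139) + (-1)·(6)·(71) = -589

|Q| = -589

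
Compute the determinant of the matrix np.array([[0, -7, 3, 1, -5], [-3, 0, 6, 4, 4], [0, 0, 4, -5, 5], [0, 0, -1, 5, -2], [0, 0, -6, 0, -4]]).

The matrix is block upper-triangular with a 2×2 block and a 3×3 block on the diagonal, so its determinant equals the product of the determinants of the diagonal blocks.
det of the 2×2 block = -21
det of the 3×3 block = 30
det = (-21)·(30) = -630

-630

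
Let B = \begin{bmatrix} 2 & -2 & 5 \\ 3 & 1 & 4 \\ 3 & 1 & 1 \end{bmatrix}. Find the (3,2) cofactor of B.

Delete row 3 and column 2; the remaining 2×2 submatrix is [2 5; 3 4].
Its determinant is 2·4 − 5·3 = -7.
The cofactor carries sign (−1)^(3+2) = −1, so C_{3,2} = −(-7) = 7.

The cofactor is 7.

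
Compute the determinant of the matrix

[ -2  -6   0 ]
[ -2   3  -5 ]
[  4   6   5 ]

Expand along row 1:
  + (-2) · |3 -5; 6 5| = (-2)·(15 − (-30)) = -90
  − (-6) · |-2 -5; 4 5| = −(-6)·(-10 − (-20)) = 60
Sum: (-90) + (60) = -30

-30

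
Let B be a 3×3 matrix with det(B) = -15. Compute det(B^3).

det(B^3) = (det B)^3 = (-15)^3 = -3375

-3375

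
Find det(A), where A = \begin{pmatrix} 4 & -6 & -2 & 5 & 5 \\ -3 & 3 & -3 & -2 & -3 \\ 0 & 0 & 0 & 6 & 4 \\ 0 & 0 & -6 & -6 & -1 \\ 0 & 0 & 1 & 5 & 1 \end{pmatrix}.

The determinant is 396.

A is block upper-triangular with a 2×2 block and a 3×3 block on the diagonal, so its determinant equals the product of the determinants of the diagonal blocks.
det of the 2×2 block = -6
det of the 3×3 block = -66
det = (-6)·(-66) = 396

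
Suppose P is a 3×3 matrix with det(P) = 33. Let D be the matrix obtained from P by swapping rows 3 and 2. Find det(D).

Swapping two rows multiplies the determinant by −1.
det(D) = (-1)·(33) = -33

-33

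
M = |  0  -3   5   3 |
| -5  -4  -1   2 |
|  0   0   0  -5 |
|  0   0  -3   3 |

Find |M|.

M is block upper-triangular with a 2×2 block and a 2×2 block on the diagonal, so its determinant equals the product of the determinants of the diagonal blocks.
det of the 2×2 block = -15
det of the 2×2 block = -15
det = (-15)·(-15) = 225

225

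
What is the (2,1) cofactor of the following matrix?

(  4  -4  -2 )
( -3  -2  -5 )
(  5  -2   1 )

The cofactor is 8.

Delete row 2 and column 1; the remaining 2×2 submatrix is [-4 -2; -2 1].
Its determinant is (-4)·1 − (-2)·(-2) = -8.
The cofactor carries sign (−1)^(2+1) = −1, so C_{2,1} = −(-8) = 8.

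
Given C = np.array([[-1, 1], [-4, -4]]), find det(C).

det(C) = 8

det(C) = (-1)·(-4) − 1·(-4) = 4 − (-4) = 8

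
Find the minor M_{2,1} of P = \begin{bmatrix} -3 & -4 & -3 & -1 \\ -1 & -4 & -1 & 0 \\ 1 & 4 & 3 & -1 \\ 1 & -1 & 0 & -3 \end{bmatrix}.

-6

Delete row 2 and column 1; the remaining 3×3 submatrix is [-4 -3 -1; 4 3 -1; -1 0 -3].
Its determinant is -6.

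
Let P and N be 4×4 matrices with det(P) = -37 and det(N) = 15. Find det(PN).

det(PN) = det(P)·det(N) = (-37)·(15) = -555

The determinant is -555.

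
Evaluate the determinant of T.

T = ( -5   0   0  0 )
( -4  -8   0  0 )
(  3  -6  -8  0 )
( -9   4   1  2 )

-640

T is lower triangular, so det(T) is the product of the diagonal entries:
det = (-5) · (-8) · (-8) · (2) = -640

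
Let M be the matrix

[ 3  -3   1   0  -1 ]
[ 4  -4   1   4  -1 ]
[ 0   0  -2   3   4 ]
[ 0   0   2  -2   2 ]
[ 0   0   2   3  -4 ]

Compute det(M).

0

M is block upper-triangular with a 2×2 block and a 3×3 block on the diagonal, so its determinant equals the product of the determinants of the diagonal blocks.
det of the 2×2 block = 0
det of the 3×3 block = 72
det = (0)·(72) = 0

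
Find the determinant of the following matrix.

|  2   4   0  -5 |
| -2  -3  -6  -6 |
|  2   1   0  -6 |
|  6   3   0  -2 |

Expand along column 3 (it has 3 zeros):
  − (-6) · M_23   where M_23 = det([2 4 -5; 2 1 -6; 6 3 -2]) = -96
det = (-1)·(-6)·(-96) = -576

The determinant is -576.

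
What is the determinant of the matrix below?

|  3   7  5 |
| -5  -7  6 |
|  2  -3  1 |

Expand along row 1:
  + 3 · |-7 6; -3 1| = 3·(-7 − (-18)) = 33
  − 7 · |-5 6; 2 1| = −7·(-5 − 12) = 119
  + 5 · |-5 -7; 2 -3| = 5·(15 − (-14)) = 145
Sum: (33) + (119) + (145) = 297

297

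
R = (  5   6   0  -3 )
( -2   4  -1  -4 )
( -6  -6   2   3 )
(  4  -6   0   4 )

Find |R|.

Expand along column 3 (it has 2 zeros):
  − (-1) · M_23   where M_23 = det([5 6 -3; -6 -6 3; 4 -6 4]) = 6
  + (2) · M_33   where M_33 = det([5 6 -3; -2 4 -4; 4 -6 4]) = -76
det = (-1)·(-1)·(6) + (+1)·(2)·(-76) = -146

-146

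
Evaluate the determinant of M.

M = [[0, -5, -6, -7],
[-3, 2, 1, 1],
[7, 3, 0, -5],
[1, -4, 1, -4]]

Expand along row 1 (it has 1 zero):
  − (-5) · M_12   where M_12 = det([-3 1 1; 7 0 -5; 1 1 -4]) = 15
  + (-6) · M_13   where M_13 = det([-3 2 1; 7 3 -5; 1 -4 -4]) = 111
  − (-7) · M_14   where M_14 = det([-3 2 1; 7 3 0; 1 -4 1]) = -54
det = (-1)·(-5)·(15) + (+1)·(-6)·(111) + (-1)·(-7)·(-54) = -969

-969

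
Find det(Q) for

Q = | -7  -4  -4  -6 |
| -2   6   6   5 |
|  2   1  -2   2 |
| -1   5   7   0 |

Expand along row 4 (it has 1 zero):
  − (-1) · M_41   where M_41 = det([-4 -4 -6; 6 6 5; 1 -2 2]) = 48
  + (5) · M_42   where M_42 = det([-7 -4 -6; -2 6 5; 2 -2 2]) = -162
  − (7) · M_43   where M_43 = det([-7 -4 -6; -2 6 5; 2 1 2]) = -21
det = (-1)·(-1)·(48) + (+1)·(5)·(-162) + (-1)·(7)·(-21) = -615

-615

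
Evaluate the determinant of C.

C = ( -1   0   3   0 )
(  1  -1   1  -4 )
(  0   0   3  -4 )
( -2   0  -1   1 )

-25

Expand along column 2 (it has 3 zeros):
  + (-1) · M_22   where M_22 = det([-1 3 0; 0 3 -4; -2 -1 1]) = 25
det = (+1)·(-1)·(25) = -25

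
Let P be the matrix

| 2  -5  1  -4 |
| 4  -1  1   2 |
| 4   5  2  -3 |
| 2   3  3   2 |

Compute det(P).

det(P) = 520

Expand along row 1:
  + (2) · M_11   where M_11 = det([-1 1 2; 5 2 -3; 3 3 2]) = -14
  − (-5) · M_12   where M_12 = det([4 1 2; 4 2 -3; 2 3 2]) = 54
  + (1) · M_13   where M_13 = det([4 -1 2; 4 5 -3; 2 3 2]) = 94
  − (-4) · M_14   where M_14 = det([4 -1 1; 4 5 2; 2 3 3]) = 46
det = (+1)·(2)·(-14) + (-1)·(-5)·(54) + (+1)·(1)·(94) + (-1)·(-4)·(46) = 520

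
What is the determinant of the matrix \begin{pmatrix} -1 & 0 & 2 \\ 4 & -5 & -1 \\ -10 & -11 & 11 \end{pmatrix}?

-122

Expand along row 1:
  + (-1) · |-5 -1; -11 11| = (-1)·(-55 − 11) = 66
  + 2 · |4 -5; -10 -11| = 2·(-44 − 50) = -188
Sum: (66) + (-188) = -122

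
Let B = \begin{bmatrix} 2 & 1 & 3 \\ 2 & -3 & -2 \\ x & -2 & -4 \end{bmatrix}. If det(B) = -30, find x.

-6

Expanding along the column containing x, det(B) is linear in x: det(B) = (7)·x + (12).
Set (7)·x + (12) = -30  ⇒  (7)·x = -42  ⇒  x = -6.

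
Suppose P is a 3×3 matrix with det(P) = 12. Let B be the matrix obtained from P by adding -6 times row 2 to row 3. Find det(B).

12

Adding a multiple of one row to another leaves the determinant unchanged.
det(B) = (1)·(12) = 12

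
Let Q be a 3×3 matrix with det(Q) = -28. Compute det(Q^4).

det(Q^4) = (det Q)^4 = (-28)^4 = 614656

614656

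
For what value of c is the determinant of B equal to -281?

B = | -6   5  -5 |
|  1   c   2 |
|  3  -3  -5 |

c = -7

Expanding along the row containing c, det(B) is linear in c: det(B) = (45)·c + (34).
Set (45)·c + (34) = -281  ⇒  (45)·c = -315  ⇒  c = -7.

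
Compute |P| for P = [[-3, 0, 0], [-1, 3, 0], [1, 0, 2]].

P is lower triangular, so det(P) is the product of the diagonal entries:
det = (-3) · (3) · (2) = -18

|P| = -18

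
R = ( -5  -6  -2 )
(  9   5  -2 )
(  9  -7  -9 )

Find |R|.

Expand along column 1:
  + (-5) · |5 -2; -7 -9| = (-5)·(-45 − 14) = 295
  − 9 · |-6 -2; -7 -9| = −9·(54 − 14) = -360
  + 9 · |-6 -2; 5 -2| = 9·(12 − (-10)) = 198
Sum: (295) + (-360) + (198) = 133

The determinant is 133.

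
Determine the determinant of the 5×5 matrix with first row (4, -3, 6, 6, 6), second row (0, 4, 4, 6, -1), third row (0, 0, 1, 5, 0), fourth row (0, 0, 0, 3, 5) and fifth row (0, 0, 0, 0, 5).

240

The matrix is upper triangular, so the determinant is the product of the diagonal entries:
det = (4) · (4) · (1) · (3) · (5) = 240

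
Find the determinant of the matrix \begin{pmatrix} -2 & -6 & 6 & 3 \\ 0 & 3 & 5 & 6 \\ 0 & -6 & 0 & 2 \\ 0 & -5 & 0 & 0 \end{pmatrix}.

Expand along row 4 (it has 3 zeros):
  + (-5) · M_42   where M_42 = det([-2 6 3; 0 5 6; 0 0 2]) = -20
det = (+1)·(-5)·(-20) = 100

100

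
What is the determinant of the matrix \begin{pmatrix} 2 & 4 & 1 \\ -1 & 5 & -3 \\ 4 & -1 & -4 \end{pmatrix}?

Expand along row 1:
  + 2 · |5 -3; -1 -4| = 2·(-20 − 3) = -46
  − 4 · |-1 -3; 4 -4| = −4·(4 − (-12)) = -64
  + 1 · |-1 5; 4 -1| = 1·(1 − 20) = -19
Sum: (-46) + (-64) + (-19) = -129

-129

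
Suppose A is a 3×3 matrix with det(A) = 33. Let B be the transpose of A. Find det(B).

33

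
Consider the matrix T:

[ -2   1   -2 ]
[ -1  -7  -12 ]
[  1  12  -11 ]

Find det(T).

Expand along column 1:
  + (-2) · |-7 -12; 12 -11| = (-2)·(77 − (-144)) = -442
  − (-1) · |1 -2; 12 -11| = −(-1)·(-11 − (-24)) = 13
  + 1 · |1 -2; -7 -12| = 1·(-12 − 14) = -26
Sum: (-442) + (13) + (-26) = -455

-455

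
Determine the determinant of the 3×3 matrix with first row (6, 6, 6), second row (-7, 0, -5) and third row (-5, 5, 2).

174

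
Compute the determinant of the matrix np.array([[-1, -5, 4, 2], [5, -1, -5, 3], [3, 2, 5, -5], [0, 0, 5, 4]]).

Expand along row 4 (it has 2 zeros):
  − (5) · M_43   where M_43 = det([-1 -5 2; 5 -1 3; 3 2 -5]) = -143
  + (4) · M_44   where M_44 = det([-1 -5 4; 5 -1 -5; 3 2 5]) = 247
det = (-1)·(5)·(-143) + (+1)·(4)·(247) = 1703

The determinant is 1703.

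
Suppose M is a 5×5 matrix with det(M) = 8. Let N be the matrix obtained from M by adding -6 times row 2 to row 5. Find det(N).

Adding a multiple of one row to another leaves the determinant unchanged.
det(N) = (1)·(8) = 8

8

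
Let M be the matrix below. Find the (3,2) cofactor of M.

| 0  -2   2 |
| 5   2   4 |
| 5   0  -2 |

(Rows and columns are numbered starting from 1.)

Delete row 3 and column 2; the remaining 2×2 submatrix is [0 2; 5 4].
Its determinant is 0·4 − 2·5 = -10.
The cofactor carries sign (−1)^(3+2) = −1, so C_{3,2} = −(-10) = 10.

10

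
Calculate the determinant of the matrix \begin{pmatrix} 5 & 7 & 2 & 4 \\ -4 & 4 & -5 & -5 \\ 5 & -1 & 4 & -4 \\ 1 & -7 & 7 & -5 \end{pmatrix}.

Expand along row 1:
  + (5) · M_11   where M_11 = det([4 -5 -5; -1 4 -4; -7 7 -5]) = -188
  − (7) · M_12   where M_12 = det([-4 -5 -5; 5 4 -4; 1 7 -5]) = -292
  + (2) · M_13   where M_13 = det([-4 4 -5; 5 -1 -4; 1 -7 -5]) = 346
  − (4) · M_14   where M_14 = det([-4 4 -5; 5 -1 4; 1 -7 7]) = -38
det = (+1)·(5)·(-188) + (-1)·(7)·(-292) + (+1)·(2)·(346) + (-1)·(4)·(-38) = 1948

1948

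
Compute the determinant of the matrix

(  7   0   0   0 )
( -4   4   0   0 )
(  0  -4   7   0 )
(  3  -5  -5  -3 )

The matrix is lower triangular, so the determinant is the product of the diagonal entries:
det = (7) · (4) · (7) · (-3) = -588

-588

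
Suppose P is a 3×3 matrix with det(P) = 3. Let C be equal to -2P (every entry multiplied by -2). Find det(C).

For a 3×3 matrix, det(-2P) = (-2)^3·det(P) = -8·det(P).
det(C) = (-8)·(3) = -24

-24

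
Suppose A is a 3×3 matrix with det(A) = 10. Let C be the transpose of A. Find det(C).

det(C) = 10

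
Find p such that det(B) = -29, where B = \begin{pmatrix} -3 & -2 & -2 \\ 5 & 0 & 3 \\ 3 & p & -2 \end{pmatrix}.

Expanding along the row containing p, det(B) is linear in p: det(B) = (-1)·p + (-38).
Set (-1)·p + (-38) = -29  ⇒  (-1)·p = 9  ⇒  p = -9.

p = -9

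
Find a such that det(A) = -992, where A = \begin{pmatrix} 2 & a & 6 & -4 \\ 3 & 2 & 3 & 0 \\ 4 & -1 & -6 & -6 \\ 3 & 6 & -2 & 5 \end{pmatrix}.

a = -6

Expanding along the row containing a, det(A) is linear in a: det(A) = (240)·a + (448).
Set (240)·a + (448) = -992  ⇒  (240)·a = -1440  ⇒  a = -6.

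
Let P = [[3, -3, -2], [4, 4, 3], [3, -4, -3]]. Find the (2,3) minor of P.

Delete row 2 and column 3; the remaining 2×2 submatrix is [3 -3; 3 -4].
Its determinant is 3·(-4) − (-3)·3 = -3.

-3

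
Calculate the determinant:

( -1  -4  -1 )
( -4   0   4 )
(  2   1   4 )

-88

Expand along row 2:
  − (-4) · |-4 -1; 1 4| = −(-4)·(-16 − (-1)) = -60
  − 4 · |-1 -4; 2 1| = −4·(-1 − (-8)) = -28
Sum: (-60) + (-28) = -88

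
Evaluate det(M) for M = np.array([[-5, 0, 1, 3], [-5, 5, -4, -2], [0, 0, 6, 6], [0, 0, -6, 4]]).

M is block upper-triangular with a 2×2 block and a 2×2 block on the diagonal, so its determinant equals the product of the determinants of the diagonal blocks.
det of the 2×2 block = -25
det of the 2×2 block = 60
det = (-25)·(60) = -1500

|M| = -1500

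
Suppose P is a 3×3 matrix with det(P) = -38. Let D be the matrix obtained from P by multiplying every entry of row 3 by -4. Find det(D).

152

Scaling one row by -4 multiplies the determinant by -4.
det(D) = (-4)·(-38) = 152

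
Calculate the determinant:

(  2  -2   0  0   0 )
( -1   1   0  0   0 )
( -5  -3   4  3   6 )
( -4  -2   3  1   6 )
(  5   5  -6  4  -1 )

The matrix is block lower-triangular with a 2×2 block and a 3×3 block on the diagonal, so its determinant equals the product of the determinants of the diagonal blocks.
det of the 2×2 block = 0
det of the 3×3 block = -91
det = (0)·(-91) = 0

The determinant is 0.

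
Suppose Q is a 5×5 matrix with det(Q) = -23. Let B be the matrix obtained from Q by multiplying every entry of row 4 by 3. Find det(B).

Scaling one row by 3 multiplies the determinant by 3.
det(B) = (3)·(-23) = -69

The determinant is -69.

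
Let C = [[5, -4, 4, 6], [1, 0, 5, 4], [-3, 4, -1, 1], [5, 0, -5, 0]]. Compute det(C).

440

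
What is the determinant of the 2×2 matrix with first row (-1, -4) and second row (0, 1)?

The determinant is -1.

det = (-1)·1 − (-4)·0 = -1 − 0 = -1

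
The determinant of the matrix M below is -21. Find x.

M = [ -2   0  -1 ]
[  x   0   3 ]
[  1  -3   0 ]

-1

Expanding along the column containing x, det(M) is linear in x: det(M) = (3)·x + (-18).
Set (3)·x + (-18) = -21  ⇒  (3)·x = -3  ⇒  x = -1.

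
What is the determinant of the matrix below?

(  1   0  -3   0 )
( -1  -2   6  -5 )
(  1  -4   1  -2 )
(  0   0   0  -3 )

-12

Expand along row 4 (it has 3 zeros):
  + (-3) · M_44   where M_44 = det([1 0 -3; -1 -2 6; 1 -4 1]) = 4
det = (+1)·(-3)·(4) = -12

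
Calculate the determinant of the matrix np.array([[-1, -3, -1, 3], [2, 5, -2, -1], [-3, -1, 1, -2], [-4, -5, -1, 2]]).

25

Expand along row 1:
  + (-1) · M_11   where M_11 = det([5 -2 -1; -1 1 -2; -5 -1 2]) = -30
  − (-3) · M_12   where M_12 = det([2 -2 -1; -3 1 -2; -4 -1 2]) = -35
  + (-1) · M_13   where M_13 = det([2 5 -1; -3 -1 -2; -4 -5 2]) = 35
  − (3) · M_14   where M_14 = det([2 5 -2; -3 -1 1; -4 -5 -1]) = -45
det = (+1)·(-1)·(-30) + (-1)·(-3)·(-35) + (+1)·(-1)·(35) + (-1)·(3)·(-45) = 25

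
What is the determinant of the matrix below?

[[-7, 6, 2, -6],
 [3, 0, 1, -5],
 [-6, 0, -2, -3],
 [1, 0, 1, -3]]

-156

Expand along column 2 (it has 3 zeros):
  − (6) · M_12   where M_12 = det([3 1 -5; -6 -2 -3; 1 1 -3]) = 26
det = (-1)·(6)·(26) = -156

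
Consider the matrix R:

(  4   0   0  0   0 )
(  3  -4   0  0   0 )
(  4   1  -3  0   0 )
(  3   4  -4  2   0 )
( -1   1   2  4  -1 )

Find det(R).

R is lower triangular, so det(R) is the product of the diagonal entries:
det = (4) · (-4) · (-3) · (2) · (-1) = -96

-96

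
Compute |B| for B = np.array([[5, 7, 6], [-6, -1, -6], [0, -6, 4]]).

Expand along column 1:
  + 5 · |-1 -6; -6 4| = 5·(-4 − 36) = -200
  − (-6) · |7 6; -6 4| = −(-6)·(28 − (-36)) = 384
Sum: (-200) + (384) = 184

|B| = 184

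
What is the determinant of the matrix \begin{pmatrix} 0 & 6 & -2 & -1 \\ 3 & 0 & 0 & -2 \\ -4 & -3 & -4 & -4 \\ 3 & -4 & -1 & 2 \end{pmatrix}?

The determinant is 601.

Expand along row 2 (it has 2 zeros):
  − (3) · M_21   where M_21 = det([6 -2 -1; -3 -4 -4; -4 -1 2]) = -103
  + (-2) · M_24   where M_24 = det([0 6 -2; -4 -3 -4; 3 -4 -1]) = -146
det = (-1)·(3)·(-103) + (+1)·(-2)·(-146) = 601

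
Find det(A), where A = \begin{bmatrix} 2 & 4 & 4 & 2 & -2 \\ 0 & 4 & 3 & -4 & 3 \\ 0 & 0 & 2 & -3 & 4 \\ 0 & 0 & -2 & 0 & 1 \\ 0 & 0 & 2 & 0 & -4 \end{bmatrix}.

|A| = 144

A is block upper-triangular with a 2×2 block and a 3×3 block on the diagonal, so its determinant equals the product of the determinants of the diagonal blocks.
det of the 2×2 block = 8
det of the 3×3 block = 18
det = (8)·(18) = 144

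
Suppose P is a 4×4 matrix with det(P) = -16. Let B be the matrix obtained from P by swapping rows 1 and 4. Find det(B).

Swapping two rows multiplies the determinant by −1.
det(B) = (-1)·(-16) = 16

The determinant is 16.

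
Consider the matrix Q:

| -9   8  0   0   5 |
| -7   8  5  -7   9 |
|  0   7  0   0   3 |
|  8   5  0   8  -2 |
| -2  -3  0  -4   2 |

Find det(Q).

3940

Expand along column 3 (it has 4 zeros):
  − (5) · M_23   where M_23 = det([-9 8 0 5; 0 7 0 3; 8 5 8 -2; -2 -3 -4 2]) = -788
det = (-1)·(5)·(-788) = 3940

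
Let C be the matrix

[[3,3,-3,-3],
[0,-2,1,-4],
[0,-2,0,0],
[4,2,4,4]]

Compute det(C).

240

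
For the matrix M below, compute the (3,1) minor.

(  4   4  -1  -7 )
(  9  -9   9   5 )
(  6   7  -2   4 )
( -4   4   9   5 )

Delete row 3 and column 1; the remaining 3×3 submatrix is [4 -1 -7; -9 9 5; 4 9 5].
Its determinant is 754.

The minor is 754.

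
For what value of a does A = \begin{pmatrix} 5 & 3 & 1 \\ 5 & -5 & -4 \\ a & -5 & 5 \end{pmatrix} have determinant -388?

Expanding along the row containing a, det(A) is linear in a: det(A) = (-7)·a + (-325).
Set (-7)·a + (-325) = -388  ⇒  (-7)·a = -63  ⇒  a = 9.

a = 9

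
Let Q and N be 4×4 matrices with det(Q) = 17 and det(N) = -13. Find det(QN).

|QN| = -221

det(QN) = det(Q)·det(N) = (17)·(-13) = -221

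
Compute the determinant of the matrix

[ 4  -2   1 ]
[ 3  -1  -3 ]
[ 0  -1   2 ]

Expand along column 1:
  + 4 · |-1 -3; -1 2| = 4·(-2 − 3) = -20
  − 3 · |-2 1; -1 2| = −3·(-4 − (-1)) = 9
Sum: (-20) + (9) = -11

-11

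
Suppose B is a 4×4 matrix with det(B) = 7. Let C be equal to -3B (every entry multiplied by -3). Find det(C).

The determinant is 567.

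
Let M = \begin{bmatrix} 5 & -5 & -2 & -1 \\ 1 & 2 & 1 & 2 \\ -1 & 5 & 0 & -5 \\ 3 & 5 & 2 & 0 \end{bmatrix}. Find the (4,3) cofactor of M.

Delete row 4 and column 3; the remaining 3×3 submatrix is [5 -5 -1; 1 2 2; -1 5 -5].
Its determinant is -122.
The cofactor carries sign (−1)^(4+3) = −1, so C_{4,3} = −(-122) = 122.

122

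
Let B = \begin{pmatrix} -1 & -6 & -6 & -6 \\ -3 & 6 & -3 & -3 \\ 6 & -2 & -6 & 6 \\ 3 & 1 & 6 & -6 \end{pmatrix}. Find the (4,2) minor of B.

Delete row 4 and column 2; the remaining 3×3 submatrix is [-1 -6 -6; -3 -3 -3; 6 -6 6].
Its determinant is -180.

The minor is -180.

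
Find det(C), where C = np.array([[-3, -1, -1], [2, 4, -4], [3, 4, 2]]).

Expand along row 1:
  + (-3) · |4 -4; 4 2| = (-3)·(8 − (-16)) = -72
  − (-1) · |2 -4; 3 2| = −(-1)·(4 − (-12)) = 16
  + (-1) · |2 4; 3 4| = (-1)·(8 − 12) = 4
Sum: (-72) + (16) + (4) = -52

The determinant is -52.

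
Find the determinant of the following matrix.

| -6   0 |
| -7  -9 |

det = (-6)·(-9) − 0·(-7) = 54 − 0 = 54

The determinant is 54.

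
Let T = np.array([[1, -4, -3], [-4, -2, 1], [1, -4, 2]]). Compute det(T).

Expand along column 1:
  + 1 · |-2 1; -4 2| = 1·(-4 − (-4)) = 0
  − (-4) · |-4 -3; -4 2| = −(-4)·(-8 − 12) = -80
  + 1 · |-4 -3; -2 1| = 1·(-4 − 6) = -10
Sum: (0) + (-80) + (-10) = -90

det(T) = -90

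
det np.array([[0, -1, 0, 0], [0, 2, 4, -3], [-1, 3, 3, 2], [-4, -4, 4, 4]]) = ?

-40

Expand along row 1 (it has 3 zeros):
  − (-1) · M_12   where M_12 = det([0 4 -3; -1 3 2; -4 4 4]) = -40
det = (-1)·(-1)·(-40) = -40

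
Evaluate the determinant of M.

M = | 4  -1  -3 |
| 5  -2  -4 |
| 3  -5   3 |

Expand along row 1:
  + 4 · |-2 -4; -5 3| = 4·(-6 − 20) = -104
  − (-1) · |5 -4; 3 3| = −(-1)·(15 − (-12)) = 27
  + (-3) · |5 -2; 3 -5| = (-3)·(-25 − (-6)) = 57
Sum: (-104) + (27) + (57) = -20

det(M) = -20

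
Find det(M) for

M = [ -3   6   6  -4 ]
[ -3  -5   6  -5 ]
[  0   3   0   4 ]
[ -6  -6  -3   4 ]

Expand along row 3 (it has 2 zeros):
  − (3) · M_32   where M_32 = det([-3 6 -4; -3 6 -5; -6 -3 4]) = 45
  − (4) · M_34   where M_34 = det([-3 6 6; -3 -5 6; -6 -6 -3]) = -495
det = (-1)·(3)·(45) + (-1)·(4)·(-495) = 1845

|M| = 1845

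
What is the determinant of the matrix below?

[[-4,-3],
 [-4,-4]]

The determinant is 4.

det = (-4)·(-4) − (-3)·(-4) = 16 − 12 = 4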